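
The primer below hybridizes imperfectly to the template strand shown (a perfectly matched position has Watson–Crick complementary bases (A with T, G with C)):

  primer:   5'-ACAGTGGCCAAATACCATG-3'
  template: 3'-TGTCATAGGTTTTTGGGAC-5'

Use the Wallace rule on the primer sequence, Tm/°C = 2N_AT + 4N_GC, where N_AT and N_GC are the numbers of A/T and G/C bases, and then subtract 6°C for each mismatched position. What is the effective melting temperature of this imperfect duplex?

Primer base counts: A=7, T=3, G=4, C=5 → A+T=10, G+C=9
Perfect-match Tm = 2(10) + 4(9) = 20 + 36 = 56°C
Mismatches (positions where the bases are not complementary): 4 (at positions 6, 7, 13, 17)
Effective Tm = 56 − 4×6 = 56 − 24 = 32°C

32°C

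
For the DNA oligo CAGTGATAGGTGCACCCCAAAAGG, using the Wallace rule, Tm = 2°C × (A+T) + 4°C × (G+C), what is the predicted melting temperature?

74°C

Base counts: G=7, C=6, T=3, A=8
A+T = 11, G+C = 13
Tm = 2×11 + 4×13 = 74°C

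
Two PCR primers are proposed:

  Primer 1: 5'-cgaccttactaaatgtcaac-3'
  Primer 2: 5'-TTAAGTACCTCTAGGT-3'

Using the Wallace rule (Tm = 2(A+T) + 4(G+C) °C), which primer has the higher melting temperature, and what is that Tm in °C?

Primer 1, 56°C

Primer 1: A+T=12, G+C=8 → Tm = 2(12)+4(8) = 56°C
Primer 2: A+T=10, G+C=6 → Tm = 2(10)+4(6) = 44°C
56°C vs 44°C → primer 1 is higher.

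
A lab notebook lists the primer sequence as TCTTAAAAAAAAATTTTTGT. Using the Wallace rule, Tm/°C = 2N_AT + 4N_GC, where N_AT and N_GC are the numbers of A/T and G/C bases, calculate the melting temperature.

Base counts: G=1, C=1, T=9, A=9
So N_AT = 18 and N_GC = 2.
Tm = 2(18) + 4(2) = 36 + 8 = 44°C

44°C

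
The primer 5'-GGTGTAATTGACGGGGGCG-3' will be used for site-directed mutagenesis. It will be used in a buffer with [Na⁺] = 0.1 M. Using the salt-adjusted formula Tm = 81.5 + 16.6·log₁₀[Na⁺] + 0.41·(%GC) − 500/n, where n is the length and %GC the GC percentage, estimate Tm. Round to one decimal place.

64.5°C

Length n = 19. Base counts: G=10, C=2, T=4, A=3
G+C = 12, so %GC = 12/19 × 100 = 63.158%
Salt term: 16.6 × (-1) = -16.6
GC term: 0.41 × 63.158 = 25.895; length term: −500/19 = −26.316
Tm = 81.5 + (-16.6) + 25.895 − 26.316 = 64.479 → 64.5°C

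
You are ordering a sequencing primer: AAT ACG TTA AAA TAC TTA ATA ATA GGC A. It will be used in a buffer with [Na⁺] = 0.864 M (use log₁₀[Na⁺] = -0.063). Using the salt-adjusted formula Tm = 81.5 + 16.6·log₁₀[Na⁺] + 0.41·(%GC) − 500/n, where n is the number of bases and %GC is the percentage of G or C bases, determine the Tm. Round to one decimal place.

71.4°C

Length n = 28. A=14, T=8, G=3, C=3
G+C = 6, so %GC = 6/28 × 100 = 21.429%
Salt term: 16.6 × (-0.063) = -1.046
GC term: 0.41 × 21.429 = 8.786; length term: −500/28 = −17.857
Tm = 81.5 + (-1.046) + 8.786 − 17.857 = 71.383 → 71.4°C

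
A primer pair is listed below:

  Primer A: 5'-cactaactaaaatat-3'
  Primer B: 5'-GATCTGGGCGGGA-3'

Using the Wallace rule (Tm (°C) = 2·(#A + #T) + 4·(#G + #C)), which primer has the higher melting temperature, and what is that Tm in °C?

Primer B, 44°C

Primer A: A+T=12, G+C=3 → Tm = 2(12)+4(3) = 36°C
Primer B: A+T=4, G+C=9 → Tm = 2(4)+4(9) = 44°C
36°C vs 44°C → primer B is higher.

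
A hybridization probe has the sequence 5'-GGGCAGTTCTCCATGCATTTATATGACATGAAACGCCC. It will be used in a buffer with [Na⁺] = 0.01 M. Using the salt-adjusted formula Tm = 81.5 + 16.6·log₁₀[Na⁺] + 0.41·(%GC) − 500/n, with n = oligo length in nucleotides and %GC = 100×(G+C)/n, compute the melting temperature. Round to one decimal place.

Length n = 38. Scanning the sequence gives T=10, C=10, A=10, G=8.
G+C = 18, so %GC = 18/38 × 100 = 47.368%
Salt term: 16.6 × (-2) = -33.2
GC term: 0.41 × 47.368 = 19.421; length term: −500/38 = −13.158
Tm = 81.5 + (-33.2) + 19.421 − 13.158 = 54.563 → 54.6°C

54.6°C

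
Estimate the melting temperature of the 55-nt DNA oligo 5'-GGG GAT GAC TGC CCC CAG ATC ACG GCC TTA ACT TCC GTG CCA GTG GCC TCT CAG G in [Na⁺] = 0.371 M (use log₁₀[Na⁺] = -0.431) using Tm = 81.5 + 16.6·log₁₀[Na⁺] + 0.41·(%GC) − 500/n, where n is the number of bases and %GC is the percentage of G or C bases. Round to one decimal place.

91.3°C

Length n = 55. C=19, T=11, A=9, G=16
G+C = 35, so %GC = 35/55 × 100 = 63.636%
Salt term: 16.6 × (-0.431) = -7.155
GC term: 0.41 × 63.636 = 26.091; length term: −500/55 = −9.091
Tm = 81.5 + (-7.155) + 26.091 − 9.091 = 91.345 → 91.3°C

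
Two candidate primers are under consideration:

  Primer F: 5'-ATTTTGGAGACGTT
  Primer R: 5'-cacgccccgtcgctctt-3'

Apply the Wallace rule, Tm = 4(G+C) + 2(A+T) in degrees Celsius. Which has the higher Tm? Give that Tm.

Primer R, 58°C

Primer F: A+T=9, G+C=5 → Tm = 2(9)+4(5) = 38°C
Primer R: A+T=5, G+C=12 → Tm = 2(5)+4(12) = 58°C
38°C vs 58°C → primer R is higher.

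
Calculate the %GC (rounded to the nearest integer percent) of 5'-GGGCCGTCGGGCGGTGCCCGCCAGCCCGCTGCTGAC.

Base counts: G=15, C=15, A=2, T=4
G+C = 15 + 15 = 30 out of 36 bases
%GC = 30/36 × 100 = 83.33% ≈ 83%

83%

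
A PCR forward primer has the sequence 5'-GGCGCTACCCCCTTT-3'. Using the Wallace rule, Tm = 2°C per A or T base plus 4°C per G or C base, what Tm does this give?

Base counts: G=3, A=1, T=4, C=7
So N_AT = 5 and N_GC = 10.
Tm = 4·10 + 2·5 = 40 + 10 = 50°C

50°C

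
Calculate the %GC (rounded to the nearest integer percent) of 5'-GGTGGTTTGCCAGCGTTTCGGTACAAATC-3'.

Scanning the sequence gives T=9, G=9, C=6, A=5.
G+C = 9 + 6 = 15 out of 29 bases
%GC = 15/29 × 100 = 51.72% ≈ 52%

52%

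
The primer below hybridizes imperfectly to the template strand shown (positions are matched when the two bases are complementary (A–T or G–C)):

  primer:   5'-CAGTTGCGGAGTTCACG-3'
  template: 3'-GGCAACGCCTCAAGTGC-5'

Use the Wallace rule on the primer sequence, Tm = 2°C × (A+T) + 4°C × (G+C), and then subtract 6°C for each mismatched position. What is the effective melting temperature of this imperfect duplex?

48°C

Primer base counts: A=3, T=4, G=6, C=4 → A+T=7, G+C=10
Perfect-match Tm = 2(7) + 4(10) = 14 + 40 = 54°C
Mismatches (positions where the bases are not complementary): 1 (at position 2)
Effective Tm = 54 − 1×6 = 54 − 6 = 48°C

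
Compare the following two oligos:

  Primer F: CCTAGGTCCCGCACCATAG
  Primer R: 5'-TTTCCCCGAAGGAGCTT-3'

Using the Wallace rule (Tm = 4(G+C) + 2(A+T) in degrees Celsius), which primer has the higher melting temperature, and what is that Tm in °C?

Primer F: A+T=7, G+C=12 → Tm = 2(7)+4(12) = 62°C
Primer R: A+T=8, G+C=9 → Tm = 2(8)+4(9) = 52°C
62°C vs 52°C → primer F is higher.

Primer F, 62°C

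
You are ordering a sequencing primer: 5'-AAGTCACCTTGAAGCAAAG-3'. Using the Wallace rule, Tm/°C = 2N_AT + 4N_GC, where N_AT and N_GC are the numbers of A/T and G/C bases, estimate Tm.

54°C

Counting bases: T=3, G=4, C=4, A=8
AT pairs contribute 11, GC pairs contribute 8.
Tm = 2(11) + 4(8) = 22 + 32 = 54°C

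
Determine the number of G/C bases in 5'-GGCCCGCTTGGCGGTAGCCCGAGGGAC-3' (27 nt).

Scanning the sequence gives T=3, A=3, G=12, C=9.
Total G or C: 12 + 9 = 21

21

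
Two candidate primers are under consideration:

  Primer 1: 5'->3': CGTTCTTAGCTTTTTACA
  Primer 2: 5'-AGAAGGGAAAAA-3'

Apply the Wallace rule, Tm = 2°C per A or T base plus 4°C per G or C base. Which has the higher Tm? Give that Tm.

Primer 1: A+T=12, G+C=6 → Tm = 2(12)+4(6) = 48°C
Primer 2: A+T=8, G+C=4 → Tm = 2(8)+4(4) = 32°C
48°C vs 32°C → primer 1 is higher.

Primer 1, 48°C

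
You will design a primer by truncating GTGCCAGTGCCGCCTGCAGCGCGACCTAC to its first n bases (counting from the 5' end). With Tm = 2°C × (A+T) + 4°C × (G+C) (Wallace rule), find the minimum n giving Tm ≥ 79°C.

First 22 bases: GTGCCAGTGCCGCCTGCAGCGC → Tm = 78°C (< 79°C)
First 23 bases: GTGCCAGTGCCGCCTGCAGCGCG → Tm = 82°C (≥ 79°C)
Since every base adds ≥2°C, Tm only increases with n, so the threshold is first crossed at n = 23.

n = 23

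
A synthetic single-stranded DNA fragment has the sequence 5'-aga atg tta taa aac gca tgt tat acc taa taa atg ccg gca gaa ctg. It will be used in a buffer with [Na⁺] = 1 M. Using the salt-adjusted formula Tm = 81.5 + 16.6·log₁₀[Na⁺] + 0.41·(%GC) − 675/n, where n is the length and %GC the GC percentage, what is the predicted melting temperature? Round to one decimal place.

Length n = 48. Scanning the sequence gives C=8, T=12, G=9, A=19.
G+C = 17, so %GC = 17/48 × 100 = 35.417%
Salt term: 16.6 × (0) = 0
GC term: 0.41 × 35.417 = 14.521; length term: −675/48 = −14.062
Tm = 81.5 + (0) + 14.521 − 14.062 = 81.959 → 82.0°C

82.0°C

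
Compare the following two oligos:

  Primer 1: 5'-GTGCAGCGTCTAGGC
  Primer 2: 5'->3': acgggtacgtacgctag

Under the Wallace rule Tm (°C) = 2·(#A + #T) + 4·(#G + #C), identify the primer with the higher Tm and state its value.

Primer 1: A+T=5, G+C=10 → Tm = 2(5)+4(10) = 50°C
Primer 2: A+T=7, G+C=10 → Tm = 2(7)+4(10) = 54°C
50°C vs 54°C → primer 2 is higher.

Primer 2, 54°C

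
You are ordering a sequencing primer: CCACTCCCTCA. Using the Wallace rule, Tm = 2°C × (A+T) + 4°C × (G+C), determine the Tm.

A=2, T=2, G=0, C=7
So N_AT = 4 and N_GC = 7.
Tm = 2(4) + 4(7) = 8 + 28 = 36°C

36°C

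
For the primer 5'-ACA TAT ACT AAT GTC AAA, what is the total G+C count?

Scanning the sequence gives G=1, C=3, A=9, T=5.
G+C = 1 + 3 = 4

4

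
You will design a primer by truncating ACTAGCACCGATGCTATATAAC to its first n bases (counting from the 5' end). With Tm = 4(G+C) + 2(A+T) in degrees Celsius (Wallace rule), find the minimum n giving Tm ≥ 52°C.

n = 18

First 17 bases: ACTAGCACCGATGCTAT → Tm = 50°C (< 52°C)
First 18 bases: ACTAGCACCGATGCTATA → Tm = 52°C (≥ 52°C)
Since every base adds ≥2°C, Tm only increases with n, so the threshold is first crossed at n = 18.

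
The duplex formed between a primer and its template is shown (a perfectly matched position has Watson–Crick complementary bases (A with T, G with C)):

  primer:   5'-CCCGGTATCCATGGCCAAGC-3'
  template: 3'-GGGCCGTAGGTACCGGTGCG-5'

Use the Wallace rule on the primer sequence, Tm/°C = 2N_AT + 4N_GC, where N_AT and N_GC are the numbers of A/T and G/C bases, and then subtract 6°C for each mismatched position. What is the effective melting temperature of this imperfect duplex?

Primer base counts: A=4, T=3, G=5, C=8 → A+T=7, G+C=13
Perfect-match Tm = 2(7) + 4(13) = 14 + 52 = 66°C
Mismatches (positions where the bases are not complementary): 2 (at positions 6, 18)
Effective Tm = 66 − 2×6 = 66 − 12 = 54°C

54°C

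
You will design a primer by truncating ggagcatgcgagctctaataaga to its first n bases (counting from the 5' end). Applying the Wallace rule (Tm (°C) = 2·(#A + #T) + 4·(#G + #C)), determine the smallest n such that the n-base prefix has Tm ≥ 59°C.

n = 20

First 19 bases: GGAGCATGCGAGCTCTAAT → Tm = 58°C (< 59°C)
First 20 bases: GGAGCATGCGAGCTCTAATA → Tm = 60°C (≥ 59°C)
Since every base adds ≥2°C, Tm only increases with n, so the threshold is first crossed at n = 20.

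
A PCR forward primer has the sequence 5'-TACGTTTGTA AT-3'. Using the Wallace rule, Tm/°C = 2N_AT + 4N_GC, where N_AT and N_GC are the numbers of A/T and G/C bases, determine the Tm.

30°C

T=6, A=3, C=1, G=2
A+T = 9, G+C = 3
Tm = 4·3 + 2·9 = 12 + 18 = 30°C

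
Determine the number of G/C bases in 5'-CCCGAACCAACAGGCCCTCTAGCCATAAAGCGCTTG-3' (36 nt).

Scanning the sequence gives G=7, A=10, T=5, C=14.
G+C = 7 + 14 = 21

21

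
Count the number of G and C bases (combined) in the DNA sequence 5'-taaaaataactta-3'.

Counting bases: T=4, A=8, C=1, G=0
Total G or C: 0 + 1 = 1

1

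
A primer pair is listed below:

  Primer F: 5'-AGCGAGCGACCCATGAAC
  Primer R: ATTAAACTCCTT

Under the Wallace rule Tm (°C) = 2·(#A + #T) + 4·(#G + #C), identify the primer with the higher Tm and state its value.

Primer F, 58°C

Primer F: A+T=7, G+C=11 → Tm = 2(7)+4(11) = 58°C
Primer R: A+T=9, G+C=3 → Tm = 2(9)+4(3) = 30°C
58°C vs 30°C → primer F is higher.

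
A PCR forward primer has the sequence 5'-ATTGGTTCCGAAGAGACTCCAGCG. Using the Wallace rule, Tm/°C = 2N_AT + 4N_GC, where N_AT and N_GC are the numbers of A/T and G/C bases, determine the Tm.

Counting bases: A=6, C=6, G=7, T=5
AT pairs contribute 11, GC pairs contribute 13.
Tm = 4·13 + 2·11 = 52 + 22 = 74°C

74°C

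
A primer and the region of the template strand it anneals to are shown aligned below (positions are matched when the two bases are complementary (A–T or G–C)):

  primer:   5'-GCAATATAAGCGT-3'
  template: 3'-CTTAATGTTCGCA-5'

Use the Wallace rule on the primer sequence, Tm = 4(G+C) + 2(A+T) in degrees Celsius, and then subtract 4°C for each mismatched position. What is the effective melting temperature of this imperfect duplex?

Primer base counts: A=5, T=3, G=3, C=2 → A+T=8, G+C=5
Perfect-match Tm = 2(8) + 4(5) = 16 + 20 = 36°C
Mismatches (positions where the bases are not complementary): 3 (at positions 2, 4, 7)
Effective Tm = 36 − 3×4 = 36 − 12 = 24°C

24°C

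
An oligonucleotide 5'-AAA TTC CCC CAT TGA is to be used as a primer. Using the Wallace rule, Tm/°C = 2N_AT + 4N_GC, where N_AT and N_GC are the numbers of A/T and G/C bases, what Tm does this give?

42°C

Scanning the sequence gives T=4, A=5, G=1, C=5.
AT pairs contribute 9, GC pairs contribute 6.
Tm = 4·6 + 2·9 = 24 + 18 = 42°C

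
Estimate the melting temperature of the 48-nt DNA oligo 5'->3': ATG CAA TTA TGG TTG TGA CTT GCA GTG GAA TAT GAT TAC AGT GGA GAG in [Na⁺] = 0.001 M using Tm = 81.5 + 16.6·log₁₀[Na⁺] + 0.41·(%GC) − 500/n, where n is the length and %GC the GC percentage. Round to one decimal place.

Length n = 48. Base counts: A=14, T=15, G=15, C=4
G+C = 19, so %GC = 19/48 × 100 = 39.583%
Salt term: 16.6 × (-3) = -49.8
GC term: 0.41 × 39.583 = 16.229; length term: −500/48 = −10.417
Tm = 81.5 + (-49.8) + 16.229 − 10.417 = 37.512 → 37.5°C

37.5°C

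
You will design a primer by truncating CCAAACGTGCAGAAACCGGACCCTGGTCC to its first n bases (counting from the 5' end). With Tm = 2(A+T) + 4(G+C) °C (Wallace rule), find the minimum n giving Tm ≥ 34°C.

n = 11

First 10 bases: CCAAACGTGC → Tm = 32°C (< 34°C)
First 11 bases: CCAAACGTGCA → Tm = 34°C (≥ 34°C)
Each additional base adds 2°C (A/T) or 4°C (G/C), so Tm is non-decreasing in n; n = 11 is the first length to reach 34°C.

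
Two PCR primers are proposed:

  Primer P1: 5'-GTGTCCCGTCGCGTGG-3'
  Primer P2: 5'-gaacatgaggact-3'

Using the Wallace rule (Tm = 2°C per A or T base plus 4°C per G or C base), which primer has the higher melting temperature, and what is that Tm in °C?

Primer P1: A+T=4, G+C=12 → Tm = 2(4)+4(12) = 56°C
Primer P2: A+T=7, G+C=6 → Tm = 2(7)+4(6) = 38°C
56°C vs 38°C → primer P1 is higher.

Primer P1, 56°C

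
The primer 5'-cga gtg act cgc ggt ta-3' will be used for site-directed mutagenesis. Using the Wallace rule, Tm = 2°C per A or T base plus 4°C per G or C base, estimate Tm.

54°C

G=6, A=3, C=4, T=4
AT pairs contribute 7, GC pairs contribute 10.
Tm = 2(7) + 4(10) = 14 + 40 = 54°C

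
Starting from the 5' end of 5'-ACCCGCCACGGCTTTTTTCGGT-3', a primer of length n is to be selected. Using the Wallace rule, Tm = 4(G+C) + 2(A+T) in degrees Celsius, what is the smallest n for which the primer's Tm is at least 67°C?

First 20 bases: ACCCGCCACGGCTTTTTTCG → Tm = 64°C (< 67°C)
First 21 bases: ACCCGCCACGGCTTTTTTCGG → Tm = 68°C (≥ 67°C)
Each additional base adds 2°C (A/T) or 4°C (G/C), so Tm is non-decreasing in n; n = 21 is the first length to reach 67°C.

n = 21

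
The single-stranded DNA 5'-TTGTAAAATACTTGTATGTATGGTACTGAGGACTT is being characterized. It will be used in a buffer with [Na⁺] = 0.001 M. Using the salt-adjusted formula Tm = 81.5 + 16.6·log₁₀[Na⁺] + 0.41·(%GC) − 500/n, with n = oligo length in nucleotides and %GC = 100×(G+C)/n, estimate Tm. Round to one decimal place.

30.3°C

Length n = 35. Scanning the sequence gives T=14, A=10, G=8, C=3.
G+C = 11, so %GC = 11/35 × 100 = 31.429%
Salt term: 16.6 × (-3) = -49.8
GC term: 0.41 × 31.429 = 12.886; length term: −500/35 = −14.286
Tm = 81.5 + (-49.8) + 12.886 − 14.286 = 30.3 → 30.3°C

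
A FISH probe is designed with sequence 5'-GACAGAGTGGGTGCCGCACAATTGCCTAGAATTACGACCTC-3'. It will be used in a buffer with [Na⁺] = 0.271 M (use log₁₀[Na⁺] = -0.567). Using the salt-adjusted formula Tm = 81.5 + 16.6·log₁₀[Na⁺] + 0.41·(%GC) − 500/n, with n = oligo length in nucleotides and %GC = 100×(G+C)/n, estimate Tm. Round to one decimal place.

Length n = 41. Counting bases: T=8, A=11, C=11, G=11
G+C = 22, so %GC = 22/41 × 100 = 53.659%
Salt term: 16.6 × (-0.567) = -9.412
GC term: 0.41 × 53.659 = 22; length term: −500/41 = −12.195
Tm = 81.5 + (-9.412) + 22 − 12.195 = 81.893 → 81.9°C

81.9°C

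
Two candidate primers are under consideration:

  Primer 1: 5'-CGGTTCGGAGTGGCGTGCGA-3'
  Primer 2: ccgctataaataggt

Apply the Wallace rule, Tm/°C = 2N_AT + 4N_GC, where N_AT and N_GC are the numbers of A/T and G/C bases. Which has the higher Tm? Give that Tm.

Primer 1, 68°C

Primer 1: A+T=6, G+C=14 → Tm = 2(6)+4(14) = 68°C
Primer 2: A+T=9, G+C=6 → Tm = 2(9)+4(6) = 42°C
68°C vs 42°C → primer 1 is higher.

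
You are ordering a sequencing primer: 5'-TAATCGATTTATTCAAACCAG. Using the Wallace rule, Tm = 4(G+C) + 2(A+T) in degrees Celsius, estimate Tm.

Counting bases: T=7, G=2, C=4, A=8
AT pairs contribute 15, GC pairs contribute 6.
Tm = 2×15 + 4×6 = 54°C

54°C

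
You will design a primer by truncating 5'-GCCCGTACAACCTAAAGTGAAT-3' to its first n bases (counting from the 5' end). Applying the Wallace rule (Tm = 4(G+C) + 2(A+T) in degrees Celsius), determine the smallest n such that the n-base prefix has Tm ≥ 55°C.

n = 19

First 18 bases: GCCCGTACAACCTAAAGT → Tm = 54°C (< 55°C)
First 19 bases: GCCCGTACAACCTAAAGTG → Tm = 58°C (≥ 55°C)
Each additional base adds 2°C (A/T) or 4°C (G/C), so Tm is non-decreasing in n; n = 19 is the first length to reach 55°C.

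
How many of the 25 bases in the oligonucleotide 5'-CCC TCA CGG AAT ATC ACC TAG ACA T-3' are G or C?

Base counts: G=3, T=5, C=9, A=8
Total G or C: 3 + 9 = 12

12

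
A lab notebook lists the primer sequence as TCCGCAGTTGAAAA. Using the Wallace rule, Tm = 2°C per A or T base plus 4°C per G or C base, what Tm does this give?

40°C

C=3, T=3, G=3, A=5
So N_AT = 8 and N_GC = 6.
Tm = 4·6 + 2·8 = 24 + 16 = 40°C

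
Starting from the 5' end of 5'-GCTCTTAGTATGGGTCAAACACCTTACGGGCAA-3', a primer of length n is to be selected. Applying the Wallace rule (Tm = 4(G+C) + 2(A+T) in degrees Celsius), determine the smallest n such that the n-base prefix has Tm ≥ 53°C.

First 18 bases: GCTCTTAGTATGGGTCAA → Tm = 52°C (< 53°C)
First 19 bases: GCTCTTAGTATGGGTCAAA → Tm = 54°C (≥ 53°C)
Each additional base adds 2°C (A/T) or 4°C (G/C), so Tm is non-decreasing in n; n = 19 is the first length to reach 53°C.

n = 19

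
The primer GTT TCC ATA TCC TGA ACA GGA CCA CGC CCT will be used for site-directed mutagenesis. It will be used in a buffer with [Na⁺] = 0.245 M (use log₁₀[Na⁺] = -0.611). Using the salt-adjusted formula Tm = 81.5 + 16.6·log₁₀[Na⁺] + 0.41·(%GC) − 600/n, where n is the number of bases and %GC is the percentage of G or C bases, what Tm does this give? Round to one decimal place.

73.2°C

Length n = 30. C=11, G=5, A=7, T=7
G+C = 16, so %GC = 16/30 × 100 = 53.333%
Salt term: 16.6 × (-0.611) = -10.143
GC term: 0.41 × 53.333 = 21.867; length term: −600/30 = −20
Tm = 81.5 + (-10.143) + 21.867 − 20 = 73.224 → 73.2°C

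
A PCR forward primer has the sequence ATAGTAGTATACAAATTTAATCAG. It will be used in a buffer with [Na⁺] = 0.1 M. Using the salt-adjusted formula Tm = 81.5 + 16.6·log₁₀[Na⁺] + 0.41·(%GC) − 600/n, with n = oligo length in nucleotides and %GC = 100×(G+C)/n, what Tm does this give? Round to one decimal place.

Length n = 24. Scanning the sequence gives C=2, T=8, G=3, A=11.
G+C = 5, so %GC = 5/24 × 100 = 20.833%
Salt term: 16.6 × (-1) = -16.6
GC term: 0.41 × 20.833 = 8.542; length term: −600/24 = −25
Tm = 81.5 + (-16.6) + 8.542 − 25 = 48.442 → 48.4°C

48.4°C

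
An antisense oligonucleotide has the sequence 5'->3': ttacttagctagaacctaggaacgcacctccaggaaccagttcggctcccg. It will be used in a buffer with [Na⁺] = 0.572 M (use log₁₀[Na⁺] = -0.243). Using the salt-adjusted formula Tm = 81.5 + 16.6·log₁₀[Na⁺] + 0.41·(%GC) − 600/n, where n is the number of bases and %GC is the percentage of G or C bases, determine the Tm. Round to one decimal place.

Length n = 51. Base counts: T=10, A=13, C=17, G=11
G+C = 28, so %GC = 28/51 × 100 = 54.902%
Salt term: 16.6 × (-0.243) = -4.034
GC term: 0.41 × 54.902 = 22.51; length term: −600/51 = −11.765
Tm = 81.5 + (-4.034) + 22.51 − 11.765 = 88.211 → 88.2°C

88.2°C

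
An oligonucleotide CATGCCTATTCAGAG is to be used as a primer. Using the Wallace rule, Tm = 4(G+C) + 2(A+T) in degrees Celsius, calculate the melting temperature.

Base counts: T=4, G=3, C=4, A=4
So N_AT = 8 and N_GC = 7.
Tm = 4·7 + 2·8 = 28 + 16 = 44°C

44°C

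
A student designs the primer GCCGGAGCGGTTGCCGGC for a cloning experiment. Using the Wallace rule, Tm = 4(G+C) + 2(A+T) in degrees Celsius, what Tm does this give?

66°C

Scanning the sequence gives C=6, T=2, G=9, A=1.
So N_AT = 3 and N_GC = 15.
Tm = 2×3 + 4×15 = 66°C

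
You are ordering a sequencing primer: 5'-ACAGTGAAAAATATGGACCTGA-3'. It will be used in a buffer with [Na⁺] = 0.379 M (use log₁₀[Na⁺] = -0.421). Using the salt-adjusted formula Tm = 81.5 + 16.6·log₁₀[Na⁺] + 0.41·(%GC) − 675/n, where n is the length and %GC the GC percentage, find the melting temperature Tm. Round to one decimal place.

58.7°C

Length n = 22. C=3, T=4, G=5, A=10
G+C = 8, so %GC = 8/22 × 100 = 36.364%
Salt term: 16.6 × (-0.421) = -6.989
GC term: 0.41 × 36.364 = 14.909; length term: −675/22 = −30.682
Tm = 81.5 + (-6.989) + 14.909 − 30.682 = 58.738 → 58.7°C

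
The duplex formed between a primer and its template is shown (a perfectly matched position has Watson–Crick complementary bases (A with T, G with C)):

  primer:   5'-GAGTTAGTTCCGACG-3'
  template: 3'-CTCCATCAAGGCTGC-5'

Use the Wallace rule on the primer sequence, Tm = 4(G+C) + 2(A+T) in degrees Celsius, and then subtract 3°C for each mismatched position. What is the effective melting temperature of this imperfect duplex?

Primer base counts: A=3, T=4, G=5, C=3 → A+T=7, G+C=8
Perfect-match Tm = 2(7) + 4(8) = 14 + 32 = 46°C
Mismatches (positions where the bases are not complementary): 1 (at position 4)
Effective Tm = 46 − 1×3 = 46 − 3 = 43°C

43°C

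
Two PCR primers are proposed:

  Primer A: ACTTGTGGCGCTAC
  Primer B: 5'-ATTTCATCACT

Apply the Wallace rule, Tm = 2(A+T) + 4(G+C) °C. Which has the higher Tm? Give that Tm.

Primer A: A+T=6, G+C=8 → Tm = 2(6)+4(8) = 44°C
Primer B: A+T=8, G+C=3 → Tm = 2(8)+4(3) = 28°C
44°C vs 28°C → primer A is higher.

Primer A, 44°C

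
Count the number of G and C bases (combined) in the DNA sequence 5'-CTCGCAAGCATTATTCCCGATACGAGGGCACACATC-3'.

Scanning the sequence gives T=7, A=10, G=7, C=12.
G+C = 7 + 12 = 19

19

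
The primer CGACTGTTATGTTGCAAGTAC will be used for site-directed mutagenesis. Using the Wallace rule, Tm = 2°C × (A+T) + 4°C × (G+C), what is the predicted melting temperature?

Scanning the sequence gives G=5, T=7, C=4, A=5.
A+T = 12, G+C = 9
Tm = 4·9 + 2·12 = 36 + 24 = 60°C

60°C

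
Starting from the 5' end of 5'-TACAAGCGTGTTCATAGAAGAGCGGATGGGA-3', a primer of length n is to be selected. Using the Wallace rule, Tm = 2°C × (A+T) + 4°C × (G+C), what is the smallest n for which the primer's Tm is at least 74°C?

First 24 bases: TACAAGCGTGTTCATAGAAGAGCG → Tm = 70°C (< 74°C)
First 25 bases: TACAAGCGTGTTCATAGAAGAGCGG → Tm = 74°C (≥ 74°C)
Since every base adds ≥2°C, Tm only increases with n, so the threshold is first crossed at n = 25.

n = 25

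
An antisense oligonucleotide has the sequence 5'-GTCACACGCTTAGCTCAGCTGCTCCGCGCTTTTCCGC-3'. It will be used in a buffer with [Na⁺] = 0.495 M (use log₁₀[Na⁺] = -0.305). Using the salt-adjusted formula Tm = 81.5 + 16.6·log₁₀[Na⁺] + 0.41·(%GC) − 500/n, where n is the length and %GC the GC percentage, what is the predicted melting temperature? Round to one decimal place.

88.4°C

Length n = 37. C=15, T=10, A=4, G=8
G+C = 23, so %GC = 23/37 × 100 = 62.162%
Salt term: 16.6 × (-0.305) = -5.063
GC term: 0.41 × 62.162 = 25.486; length term: −500/37 = −13.514
Tm = 81.5 + (-5.063) + 25.486 − 13.514 = 88.409 → 88.4°C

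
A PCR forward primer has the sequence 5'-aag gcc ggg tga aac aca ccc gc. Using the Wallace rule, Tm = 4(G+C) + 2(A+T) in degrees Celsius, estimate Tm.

Scanning the sequence gives G=7, C=8, T=1, A=7.
AT pairs contribute 8, GC pairs contribute 15.
Tm = 2(8) + 4(15) = 16 + 60 = 76°C

76°C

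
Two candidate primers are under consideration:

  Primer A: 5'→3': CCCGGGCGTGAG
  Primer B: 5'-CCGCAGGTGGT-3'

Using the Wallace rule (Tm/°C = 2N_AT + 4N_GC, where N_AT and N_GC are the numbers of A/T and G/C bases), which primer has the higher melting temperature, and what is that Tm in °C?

Primer A: A+T=2, G+C=10 → Tm = 2(2)+4(10) = 44°C
Primer B: A+T=3, G+C=8 → Tm = 2(3)+4(8) = 38°C
44°C vs 38°C → primer A is higher.

Primer A, 44°C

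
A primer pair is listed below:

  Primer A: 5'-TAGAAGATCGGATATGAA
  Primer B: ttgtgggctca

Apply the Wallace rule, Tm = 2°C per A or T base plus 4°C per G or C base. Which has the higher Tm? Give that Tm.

Primer A, 48°C

Primer A: A+T=12, G+C=6 → Tm = 2(12)+4(6) = 48°C
Primer B: A+T=5, G+C=6 → Tm = 2(5)+4(6) = 34°C
48°C vs 34°C → primer A is higher.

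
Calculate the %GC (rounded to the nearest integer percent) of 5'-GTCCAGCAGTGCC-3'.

Counting bases: C=5, T=2, G=4, A=2
G+C = 4 + 5 = 9 out of 13 bases
%GC = 9/13 × 100 = 69.23% ≈ 69%

69%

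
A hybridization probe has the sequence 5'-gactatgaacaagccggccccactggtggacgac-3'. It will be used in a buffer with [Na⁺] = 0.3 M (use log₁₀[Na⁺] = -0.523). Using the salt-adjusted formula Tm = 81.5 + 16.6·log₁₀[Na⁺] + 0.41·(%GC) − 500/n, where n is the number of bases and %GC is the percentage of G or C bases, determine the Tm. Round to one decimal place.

83.4°C

Length n = 34. Counting bases: C=11, G=10, T=4, A=9
G+C = 21, so %GC = 21/34 × 100 = 61.765%
Salt term: 16.6 × (-0.523) = -8.682
GC term: 0.41 × 61.765 = 25.324; length term: −500/34 = −14.706
Tm = 81.5 + (-8.682) + 25.324 − 14.706 = 83.436 → 83.4°C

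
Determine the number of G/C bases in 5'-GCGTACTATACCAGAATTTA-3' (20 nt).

Scanning the sequence gives A=7, G=3, T=6, C=4.
G+C = 3 + 4 = 7

7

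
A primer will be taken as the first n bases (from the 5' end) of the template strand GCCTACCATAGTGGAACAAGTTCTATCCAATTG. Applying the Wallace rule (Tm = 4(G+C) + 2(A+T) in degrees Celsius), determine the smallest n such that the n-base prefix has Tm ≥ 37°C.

First 12 bases: GCCTACCATAGT → Tm = 36°C (< 37°C)
First 13 bases: GCCTACCATAGTG → Tm = 40°C (≥ 37°C)
Each additional base adds 2°C (A/T) or 4°C (G/C), so Tm is non-decreasing in n; n = 13 is the first length to reach 37°C.

n = 13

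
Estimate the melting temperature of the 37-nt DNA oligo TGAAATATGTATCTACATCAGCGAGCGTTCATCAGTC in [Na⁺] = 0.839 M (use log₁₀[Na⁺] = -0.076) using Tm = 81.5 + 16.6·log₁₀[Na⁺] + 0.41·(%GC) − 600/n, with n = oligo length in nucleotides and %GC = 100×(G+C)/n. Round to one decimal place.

Length n = 37. Counting bases: T=11, C=8, A=11, G=7
G+C = 15, so %GC = 15/37 × 100 = 40.541%
Salt term: 16.6 × (-0.076) = -1.262
GC term: 0.41 × 40.541 = 16.622; length term: −600/37 = −16.216
Tm = 81.5 + (-1.262) + 16.622 − 16.216 = 80.644 → 80.6°C

80.6°C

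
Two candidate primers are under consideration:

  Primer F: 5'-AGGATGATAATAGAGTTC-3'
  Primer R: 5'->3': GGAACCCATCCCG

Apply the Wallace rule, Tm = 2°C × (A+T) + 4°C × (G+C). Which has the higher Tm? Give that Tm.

Primer F: A+T=12, G+C=6 → Tm = 2(12)+4(6) = 48°C
Primer R: A+T=4, G+C=9 → Tm = 2(4)+4(9) = 44°C
48°C vs 44°C → primer F is higher.

Primer F, 48°C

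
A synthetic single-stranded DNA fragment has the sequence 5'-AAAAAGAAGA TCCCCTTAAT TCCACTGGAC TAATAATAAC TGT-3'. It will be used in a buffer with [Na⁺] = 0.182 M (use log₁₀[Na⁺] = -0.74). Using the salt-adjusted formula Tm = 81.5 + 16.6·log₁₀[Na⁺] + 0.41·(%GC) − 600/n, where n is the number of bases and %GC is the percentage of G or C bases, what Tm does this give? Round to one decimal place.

68.6°C

Length n = 43. Counting bases: C=9, G=5, A=18, T=11
G+C = 14, so %GC = 14/43 × 100 = 32.558%
Salt term: 16.6 × (-0.74) = -12.284
GC term: 0.41 × 32.558 = 13.349; length term: −600/43 = −13.953
Tm = 81.5 + (-12.284) + 13.349 − 13.953 = 68.612 → 68.6°C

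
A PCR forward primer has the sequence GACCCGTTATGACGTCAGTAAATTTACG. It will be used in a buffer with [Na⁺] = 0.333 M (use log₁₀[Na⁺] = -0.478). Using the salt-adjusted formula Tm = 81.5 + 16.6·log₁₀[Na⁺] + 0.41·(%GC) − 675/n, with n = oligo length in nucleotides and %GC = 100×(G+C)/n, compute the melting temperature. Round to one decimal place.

67.0°C

Length n = 28. Scanning the sequence gives C=6, G=6, A=8, T=8.
G+C = 12, so %GC = 12/28 × 100 = 42.857%
Salt term: 16.6 × (-0.478) = -7.935
GC term: 0.41 × 42.857 = 17.571; length term: −675/28 = −24.107
Tm = 81.5 + (-7.935) + 17.571 − 24.107 = 67.029 → 67.0°C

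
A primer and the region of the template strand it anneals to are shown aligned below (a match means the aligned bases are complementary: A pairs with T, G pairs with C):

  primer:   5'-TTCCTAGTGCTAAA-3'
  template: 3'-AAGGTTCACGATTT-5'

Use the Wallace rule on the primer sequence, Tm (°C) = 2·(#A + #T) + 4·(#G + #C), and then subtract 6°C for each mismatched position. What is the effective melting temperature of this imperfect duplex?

Primer base counts: A=4, T=5, G=2, C=3 → A+T=9, G+C=5
Perfect-match Tm = 2(9) + 4(5) = 18 + 20 = 38°C
Mismatches (positions where the bases are not complementary): 1 (at position 5)
Effective Tm = 38 − 1×6 = 38 − 6 = 32°C

32°C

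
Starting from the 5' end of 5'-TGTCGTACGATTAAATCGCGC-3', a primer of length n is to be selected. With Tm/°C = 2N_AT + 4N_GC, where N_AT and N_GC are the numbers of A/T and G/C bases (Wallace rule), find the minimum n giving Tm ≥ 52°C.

First 18 bases: TGTCGTACGATTAAATCG → Tm = 50°C (< 52°C)
First 19 bases: TGTCGTACGATTAAATCGC → Tm = 54°C (≥ 52°C)
Each additional base adds 2°C (A/T) or 4°C (G/C), so Tm is non-decreasing in n; n = 19 is the first length to reach 52°C.

n = 19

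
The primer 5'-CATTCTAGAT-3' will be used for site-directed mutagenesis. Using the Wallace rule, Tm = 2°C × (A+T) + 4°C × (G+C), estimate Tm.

Scanning the sequence gives A=3, G=1, T=4, C=2.
So N_AT = 7 and N_GC = 3.
Tm = 2×7 + 4×3 = 26°C

26°C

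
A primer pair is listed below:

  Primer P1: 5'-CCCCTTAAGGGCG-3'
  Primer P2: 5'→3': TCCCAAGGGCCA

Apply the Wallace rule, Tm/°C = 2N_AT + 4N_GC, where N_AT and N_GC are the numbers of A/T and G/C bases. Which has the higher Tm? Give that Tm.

Primer P1: A+T=4, G+C=9 → Tm = 2(4)+4(9) = 44°C
Primer P2: A+T=4, G+C=8 → Tm = 2(4)+4(8) = 40°C
44°C vs 40°C → primer P1 is higher.

Primer P1, 44°C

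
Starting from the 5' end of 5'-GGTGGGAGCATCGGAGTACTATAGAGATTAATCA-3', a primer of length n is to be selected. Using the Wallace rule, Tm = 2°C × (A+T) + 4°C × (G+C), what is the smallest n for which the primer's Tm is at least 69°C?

n = 23

First 22 bases: GGTGGGAGCATCGGAGTACTAT → Tm = 68°C (< 69°C)
First 23 bases: GGTGGGAGCATCGGAGTACTATA → Tm = 70°C (≥ 69°C)
Each additional base adds 2°C (A/T) or 4°C (G/C), so Tm is non-decreasing in n; n = 23 is the first length to reach 69°C.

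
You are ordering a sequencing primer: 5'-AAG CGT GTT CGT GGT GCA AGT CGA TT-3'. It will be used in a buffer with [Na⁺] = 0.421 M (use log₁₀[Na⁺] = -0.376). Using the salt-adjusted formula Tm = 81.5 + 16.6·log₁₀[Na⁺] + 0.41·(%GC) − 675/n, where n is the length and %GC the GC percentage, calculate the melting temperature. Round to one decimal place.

69.8°C

Length n = 26. Base counts: A=5, C=4, G=9, T=8
G+C = 13, so %GC = 13/26 × 100 = 50%
Salt term: 16.6 × (-0.376) = -6.242
GC term: 0.41 × 50 = 20.5; length term: −675/26 = −25.962
Tm = 81.5 + (-6.242) + 20.5 − 25.962 = 69.796 → 69.8°C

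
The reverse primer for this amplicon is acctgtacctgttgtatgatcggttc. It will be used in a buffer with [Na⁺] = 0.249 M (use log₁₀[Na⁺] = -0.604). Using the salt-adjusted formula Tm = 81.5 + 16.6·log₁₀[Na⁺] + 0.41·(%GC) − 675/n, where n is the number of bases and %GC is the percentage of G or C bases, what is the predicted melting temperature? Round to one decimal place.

64.4°C

Length n = 26. Counting bases: A=4, T=10, C=6, G=6
G+C = 12, so %GC = 12/26 × 100 = 46.154%
Salt term: 16.6 × (-0.604) = -10.026
GC term: 0.41 × 46.154 = 18.923; length term: −675/26 = −25.962
Tm = 81.5 + (-10.026) + 18.923 − 25.962 = 64.435 → 64.4°C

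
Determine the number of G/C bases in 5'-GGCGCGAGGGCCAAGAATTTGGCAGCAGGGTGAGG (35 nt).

23

Base counts: T=4, C=6, G=17, A=8
G+C = 17 + 6 = 23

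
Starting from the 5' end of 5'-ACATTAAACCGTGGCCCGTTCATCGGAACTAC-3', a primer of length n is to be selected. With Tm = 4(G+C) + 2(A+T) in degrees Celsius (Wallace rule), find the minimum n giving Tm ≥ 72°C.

First 23 bases: ACATTAAACCGTGGCCCGTTCAT → Tm = 68°C (< 72°C)
First 24 bases: ACATTAAACCGTGGCCCGTTCATC → Tm = 72°C (≥ 72°C)
Since every base adds ≥2°C, Tm only increases with n, so the threshold is first crossed at n = 24.

n = 24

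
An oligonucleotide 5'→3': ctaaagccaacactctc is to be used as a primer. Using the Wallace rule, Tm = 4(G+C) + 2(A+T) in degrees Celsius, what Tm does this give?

50°C

Counting bases: G=1, T=3, C=7, A=6
AT pairs contribute 9, GC pairs contribute 8.
Tm = 2×9 + 4×8 = 50°C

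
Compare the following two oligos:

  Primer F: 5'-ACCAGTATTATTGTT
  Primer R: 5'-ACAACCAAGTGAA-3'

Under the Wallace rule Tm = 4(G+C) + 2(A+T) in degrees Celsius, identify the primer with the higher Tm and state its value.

Primer F, 38°C

Primer F: A+T=11, G+C=4 → Tm = 2(11)+4(4) = 38°C
Primer R: A+T=8, G+C=5 → Tm = 2(8)+4(5) = 36°C
38°C vs 36°C → primer F is higher.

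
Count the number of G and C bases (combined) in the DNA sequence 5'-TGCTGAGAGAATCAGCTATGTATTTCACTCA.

12

Counting bases: G=6, A=9, C=6, T=10
G+C = 6 + 6 = 12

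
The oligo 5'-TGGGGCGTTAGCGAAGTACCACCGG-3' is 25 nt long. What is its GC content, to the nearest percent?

64%

Scanning the sequence gives T=4, A=5, G=10, C=6.
G+C = 10 + 6 = 16 out of 25 bases
%GC = 16/25 × 100 = 64% ≈ 64%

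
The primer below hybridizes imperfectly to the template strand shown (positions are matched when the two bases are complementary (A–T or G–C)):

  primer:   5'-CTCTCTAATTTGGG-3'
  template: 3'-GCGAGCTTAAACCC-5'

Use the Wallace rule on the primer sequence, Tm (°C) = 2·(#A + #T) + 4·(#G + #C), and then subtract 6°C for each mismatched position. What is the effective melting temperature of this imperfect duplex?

Primer base counts: A=2, T=6, G=3, C=3 → A+T=8, G+C=6
Perfect-match Tm = 2(8) + 4(6) = 16 + 24 = 40°C
Mismatches (positions where the bases are not complementary): 2 (at positions 2, 6)
Effective Tm = 40 − 2×6 = 40 − 12 = 28°C

28°C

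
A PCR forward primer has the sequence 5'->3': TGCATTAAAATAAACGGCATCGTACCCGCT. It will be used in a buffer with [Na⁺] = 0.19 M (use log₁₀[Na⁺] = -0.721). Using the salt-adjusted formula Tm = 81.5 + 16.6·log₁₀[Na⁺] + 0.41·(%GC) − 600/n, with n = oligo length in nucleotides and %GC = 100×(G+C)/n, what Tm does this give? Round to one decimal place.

Length n = 30. Base counts: C=8, T=7, A=10, G=5
G+C = 13, so %GC = 13/30 × 100 = 43.333%
Salt term: 16.6 × (-0.721) = -11.969
GC term: 0.41 × 43.333 = 17.767; length term: −600/30 = −20
Tm = 81.5 + (-11.969) + 17.767 − 20 = 67.298 → 67.3°C

67.3°C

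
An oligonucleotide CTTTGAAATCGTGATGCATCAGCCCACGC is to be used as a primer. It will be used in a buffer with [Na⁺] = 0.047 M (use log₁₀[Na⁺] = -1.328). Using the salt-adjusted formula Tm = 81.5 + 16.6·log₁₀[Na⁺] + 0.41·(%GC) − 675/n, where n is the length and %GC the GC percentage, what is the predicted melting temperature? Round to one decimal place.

57.4°C

Length n = 29. Scanning the sequence gives G=6, A=7, T=7, C=9.
G+C = 15, so %GC = 15/29 × 100 = 51.724%
Salt term: 16.6 × (-1.328) = -22.045
GC term: 0.41 × 51.724 = 21.207; length term: −675/29 = −23.276
Tm = 81.5 + (-22.045) + 21.207 − 23.276 = 57.386 → 57.4°C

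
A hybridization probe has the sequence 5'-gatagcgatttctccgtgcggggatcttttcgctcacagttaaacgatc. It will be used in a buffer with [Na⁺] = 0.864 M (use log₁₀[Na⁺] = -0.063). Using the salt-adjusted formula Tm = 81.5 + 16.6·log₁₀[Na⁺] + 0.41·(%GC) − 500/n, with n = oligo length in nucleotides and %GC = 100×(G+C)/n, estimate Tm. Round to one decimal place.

Length n = 49. Scanning the sequence gives C=12, T=15, G=12, A=10.
G+C = 24, so %GC = 24/49 × 100 = 48.98%
Salt term: 16.6 × (-0.063) = -1.046
GC term: 0.41 × 48.98 = 20.082; length term: −500/49 = −10.204
Tm = 81.5 + (-1.046) + 20.082 − 10.204 = 90.332 → 90.3°C

90.3°C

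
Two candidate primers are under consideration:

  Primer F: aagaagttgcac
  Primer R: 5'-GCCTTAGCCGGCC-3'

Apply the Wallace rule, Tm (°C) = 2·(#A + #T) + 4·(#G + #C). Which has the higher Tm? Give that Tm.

Primer F: A+T=7, G+C=5 → Tm = 2(7)+4(5) = 34°C
Primer R: A+T=3, G+C=10 → Tm = 2(3)+4(10) = 46°C
34°C vs 46°C → primer R is higher.

Primer R, 46°C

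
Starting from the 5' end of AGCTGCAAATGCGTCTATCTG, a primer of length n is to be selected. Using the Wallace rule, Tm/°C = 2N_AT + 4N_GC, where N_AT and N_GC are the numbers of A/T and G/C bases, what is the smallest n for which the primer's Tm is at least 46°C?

n = 15

First 14 bases: AGCTGCAAATGCGT → Tm = 42°C (< 46°C)
First 15 bases: AGCTGCAAATGCGTC → Tm = 46°C (≥ 46°C)
Each additional base adds 2°C (A/T) or 4°C (G/C), so Tm is non-decreasing in n; n = 15 is the first length to reach 46°C.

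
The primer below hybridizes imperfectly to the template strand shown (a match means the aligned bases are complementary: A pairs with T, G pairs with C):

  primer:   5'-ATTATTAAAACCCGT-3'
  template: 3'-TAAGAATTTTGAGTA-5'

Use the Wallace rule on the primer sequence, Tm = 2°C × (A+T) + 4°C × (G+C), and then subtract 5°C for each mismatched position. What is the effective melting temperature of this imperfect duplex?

Primer base counts: A=6, T=5, G=1, C=3 → A+T=11, G+C=4
Perfect-match Tm = 2(11) + 4(4) = 22 + 16 = 38°C
Mismatches (positions where the bases are not complementary): 3 (at positions 4, 12, 14)
Effective Tm = 38 − 3×5 = 38 − 15 = 23°C

23°C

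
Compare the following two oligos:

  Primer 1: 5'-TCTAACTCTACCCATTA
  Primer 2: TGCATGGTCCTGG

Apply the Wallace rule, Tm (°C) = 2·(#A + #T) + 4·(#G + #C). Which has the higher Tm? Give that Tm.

Primer 1, 46°C

Primer 1: A+T=11, G+C=6 → Tm = 2(11)+4(6) = 46°C
Primer 2: A+T=5, G+C=8 → Tm = 2(5)+4(8) = 42°C
46°C vs 42°C → primer 1 is higher.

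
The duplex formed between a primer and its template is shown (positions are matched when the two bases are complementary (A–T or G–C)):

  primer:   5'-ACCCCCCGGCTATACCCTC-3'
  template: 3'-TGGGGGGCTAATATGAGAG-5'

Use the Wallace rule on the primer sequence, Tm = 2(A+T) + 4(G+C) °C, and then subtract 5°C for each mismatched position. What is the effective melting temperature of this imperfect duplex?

Primer base counts: A=3, T=3, G=2, C=11 → A+T=6, G+C=13
Perfect-match Tm = 2(6) + 4(13) = 12 + 52 = 64°C
Mismatches (positions where the bases are not complementary): 3 (at positions 9, 10, 16)
Effective Tm = 64 − 3×5 = 64 − 15 = 49°C

49°C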